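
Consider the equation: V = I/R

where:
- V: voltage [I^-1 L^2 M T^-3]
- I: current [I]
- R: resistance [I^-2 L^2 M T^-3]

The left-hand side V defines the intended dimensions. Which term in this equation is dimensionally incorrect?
The right-hand side term I/R

V has dimensions [I^-1 L^2 M T^-3], but I/R has dimensions [I^3 L^-2 M^-1 T^3], so the term I/R is dimensionally wrong for V.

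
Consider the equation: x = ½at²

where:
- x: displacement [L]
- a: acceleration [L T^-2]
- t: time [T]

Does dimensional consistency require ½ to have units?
No

x has dimensions [L] and at² already has dimensions [L], so the equation balances without ½ contributing any dimensions. ½ is a pure (dimensionless) number; changing or removing it would not affect dimensional consistency.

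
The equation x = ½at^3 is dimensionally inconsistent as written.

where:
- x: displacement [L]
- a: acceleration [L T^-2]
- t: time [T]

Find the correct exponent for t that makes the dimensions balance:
The exponent of t should be 2: x = ½at^2

The LHS x has dimensions [L]; t has dimensions [T].
As written, the RHS ½at^3 (exponent 3 on t) has dimensions [L T], which does not match.
With exponent 2, the RHS ½at^2 has dimensions [L], matching the LHS.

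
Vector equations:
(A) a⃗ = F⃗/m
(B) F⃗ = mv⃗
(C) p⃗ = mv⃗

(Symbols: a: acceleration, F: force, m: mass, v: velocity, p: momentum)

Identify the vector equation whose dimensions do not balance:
(B) F⃗ = mv⃗

(A) a⃗ = F⃗/m: LHS [L T^-2], RHS [L T^-2] ✓ — force (vector) divided by mass (scalar)
(B) F⃗ = mv⃗: LHS [L M T^-2], RHS [L M T^-1] ✗ — mass times velocity is momentum, not force; should be ma⃗
(C) p⃗ = mv⃗: LHS [L M T^-1], RHS [L M T^-1] ✓ — mass (scalar) times velocity (vector)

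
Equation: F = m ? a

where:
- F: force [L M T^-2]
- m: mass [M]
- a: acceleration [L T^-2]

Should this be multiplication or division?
multiplication (×): F = m × a

F [L M T^-2]; m [M]; a [L T^-2].
m × a → [L M T^-2] ✓
m ÷ a → [L^-1 M T^2] ✗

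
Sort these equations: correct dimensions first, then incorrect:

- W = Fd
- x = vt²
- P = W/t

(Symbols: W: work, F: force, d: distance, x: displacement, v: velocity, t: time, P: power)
Dimensionally correct: W = Fd, P = W/t
Dimensionally incorrect: x = vt²
Ordered (correct first, then incorrect): W = Fd, P = W/t, x = vt²

- W = Fd: LHS [L^2 M T^-2], RHS [L^2 M T^-2] → correct ✓
- x = vt²: LHS [L], RHS [L T] → incorrect ✗
- P = W/t: LHS [L^2 M T^-3], RHS [L^2 M T^-3] → correct ✓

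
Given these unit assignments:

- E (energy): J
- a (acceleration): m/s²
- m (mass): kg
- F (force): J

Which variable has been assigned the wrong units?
F

The variable F (force) should have units N, not J.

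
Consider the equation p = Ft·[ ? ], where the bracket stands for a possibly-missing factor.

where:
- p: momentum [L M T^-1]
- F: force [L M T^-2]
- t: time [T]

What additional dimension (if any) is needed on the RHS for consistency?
Nothing is missing — the bracketed factor must be dimensionless.

p has dimensions [L M T^-1] and Ft already has dimensions [L M T^-1], so p = Ft is dimensionally complete.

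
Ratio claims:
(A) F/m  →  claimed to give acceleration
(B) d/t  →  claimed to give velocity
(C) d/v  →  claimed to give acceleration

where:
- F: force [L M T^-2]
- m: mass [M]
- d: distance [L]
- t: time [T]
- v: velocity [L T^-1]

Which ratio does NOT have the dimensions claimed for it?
(C) d/v does not give acceleration

(A) F/m: [L T^-2] = acceleration [L T^-2] ✓
(B) d/t: [L T^-1] = velocity [L T^-1] ✓
(C) d/v: [T] ≠ acceleration [L T^-2] ✗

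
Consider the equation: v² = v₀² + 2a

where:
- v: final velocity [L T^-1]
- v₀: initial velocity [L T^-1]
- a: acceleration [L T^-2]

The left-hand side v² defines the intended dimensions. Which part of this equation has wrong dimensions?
The term 2a

Checking each RHS term against the LHS:
- v₀²: [L^2 T^-2] — matches v² [L^2 T^-2] ✓
- 2a: [L T^-2] — does NOT match v² [L^2 T^-2] ✗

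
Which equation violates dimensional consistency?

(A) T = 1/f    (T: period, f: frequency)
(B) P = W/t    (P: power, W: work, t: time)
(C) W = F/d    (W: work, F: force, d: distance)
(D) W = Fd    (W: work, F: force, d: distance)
(C) W = F/d

The equation (C) W = F/d is dimensionally incorrect.

LHS (W): [L^2 M T^-2]
RHS (F/d): [M T^-2] ✗

The dimensions do not match. The other three equations balance.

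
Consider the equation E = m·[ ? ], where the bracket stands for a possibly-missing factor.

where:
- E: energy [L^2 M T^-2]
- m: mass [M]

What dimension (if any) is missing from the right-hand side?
[L^2 T^-2] — velocity squared (e.g. v²)

E has dimensions [L^2 M T^-2]; m has dimensions [M].
The bracketed factor must supply [L^2 M T^-2] / [M] = [L^2 T^-2].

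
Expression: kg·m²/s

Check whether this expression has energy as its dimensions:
No

The expression kg·m²/s has dimensions [L^2 M T^-1], but energy has dimensions [L^2 M T^-2].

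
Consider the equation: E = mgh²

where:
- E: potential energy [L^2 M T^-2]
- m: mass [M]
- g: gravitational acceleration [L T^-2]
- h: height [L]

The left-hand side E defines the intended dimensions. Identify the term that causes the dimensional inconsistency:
The right-hand side term mgh²

E has dimensions [L^2 M T^-2], but mgh² has dimensions [L^3 M T^-2], so the term mgh² is dimensionally wrong for E.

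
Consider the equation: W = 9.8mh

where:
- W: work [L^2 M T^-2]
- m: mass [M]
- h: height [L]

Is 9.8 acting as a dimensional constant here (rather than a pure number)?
Yes

W has dimensions [L^2 M T^-2], while mh alone has dimensions [L M]. For the equation to balance, the factor 9.8 must carry dimensions [L T^-2] — it is a dimensional constant (a numerical value of a physical quantity with its units suppressed), not a pure number.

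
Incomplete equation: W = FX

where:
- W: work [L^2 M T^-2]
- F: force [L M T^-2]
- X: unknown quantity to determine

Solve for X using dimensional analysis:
X = d (distance), dimensions [L]

W has dimensions [L^2 M T^-2]; the rest of the RHS (F) has dimensions [L M T^-2].
So X must have dimensions [L] — X = d (distance).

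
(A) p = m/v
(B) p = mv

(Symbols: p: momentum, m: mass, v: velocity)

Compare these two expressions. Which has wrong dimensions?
(A)

(A) p = m/v: LHS [L M T^-1], RHS [L^-1 M T] ✗
(B) p = mv: LHS [L M T^-1], RHS [L M T^-1] ✓

Expression (A) p = m/v is dimensionally incorrect.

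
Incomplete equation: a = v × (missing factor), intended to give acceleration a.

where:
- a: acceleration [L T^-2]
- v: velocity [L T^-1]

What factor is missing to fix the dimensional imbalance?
1/t (inverse time), dimensions [T^-1]

a has dimensions [L T^-2] and v has dimensions [L T^-1].
The missing factor must have dimensions [L T^-2] / [L T^-1] = [T^-1], i.e. inverse time (1/t).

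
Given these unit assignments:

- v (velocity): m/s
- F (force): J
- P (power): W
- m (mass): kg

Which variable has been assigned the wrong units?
F

The variable F (force) should have units N, not J.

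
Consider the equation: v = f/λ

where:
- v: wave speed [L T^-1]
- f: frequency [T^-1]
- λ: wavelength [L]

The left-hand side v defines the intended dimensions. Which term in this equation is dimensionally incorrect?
The right-hand side term f/λ

v has dimensions [L T^-1], but f/λ has dimensions [L^-1 T^-1], so the term f/λ is dimensionally wrong for v.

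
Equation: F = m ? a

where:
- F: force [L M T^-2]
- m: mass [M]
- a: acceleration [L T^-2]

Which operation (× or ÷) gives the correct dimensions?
multiplication (×): F = m × a

F [L M T^-2]; m [M]; a [L T^-2].
m × a → [L M T^-2] ✓
m ÷ a → [L^-1 M T^2] ✗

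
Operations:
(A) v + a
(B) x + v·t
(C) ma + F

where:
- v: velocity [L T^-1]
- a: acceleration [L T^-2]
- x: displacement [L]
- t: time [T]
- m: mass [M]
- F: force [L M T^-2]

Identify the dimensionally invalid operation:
(A) v + a

(A) v + a: v [L T^-1] and a [L T^-2] — different dimensions cannot be added/subtracted ✗
(B) x + v·t: x [L] and v·t [L] — same dimensions ✓
(C) ma + F: ma [L M T^-2] and F [L M T^-2] — same dimensions ✓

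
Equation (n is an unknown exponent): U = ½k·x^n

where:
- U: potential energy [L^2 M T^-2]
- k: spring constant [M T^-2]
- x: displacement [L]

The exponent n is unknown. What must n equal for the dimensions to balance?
n = 2

U has dimensions [L^2 M T^-2]; x has dimensions [L].
The rest of the RHS has dimensions [M T^-2], so x^n must supply [L^2].
With n = 2: ½k·x^2 has dimensions [L^2 M T^-2], matching the LHS ✓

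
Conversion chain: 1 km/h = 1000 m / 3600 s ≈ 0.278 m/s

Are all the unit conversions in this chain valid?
The chain is correct (no errors).

Correct: 1 km = 1000 m, 1 h = 3600 s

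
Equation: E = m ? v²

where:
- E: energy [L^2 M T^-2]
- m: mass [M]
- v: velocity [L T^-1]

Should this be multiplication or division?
multiplication (×): E = m × v²

E [L^2 M T^-2]; m [M]; v² [L^2 T^-2].
m × v² → [L^2 M T^-2] ✓
m ÷ v² → [L^-2 M T^2] ✗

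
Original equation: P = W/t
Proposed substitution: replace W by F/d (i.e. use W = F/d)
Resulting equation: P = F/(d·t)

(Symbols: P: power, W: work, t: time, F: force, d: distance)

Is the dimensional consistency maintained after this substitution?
No

[W] = [L^2 M T^-2] and [F/d] = [M T^-2]. These differ, so the substitution replaces a quantity by one of different dimensions and the result P = F/(d·t) has LHS [L^2 M T^-3] vs RHS [M T^-3] — inconsistent.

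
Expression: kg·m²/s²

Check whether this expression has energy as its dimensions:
Yes

The expression kg·m²/s² has dimensions [L^2 M T^-2], which is exactly energy [L^2 M T^-2].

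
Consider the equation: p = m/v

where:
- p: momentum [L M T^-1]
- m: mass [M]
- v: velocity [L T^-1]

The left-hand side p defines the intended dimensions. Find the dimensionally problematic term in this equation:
The right-hand side term m/v

p has dimensions [L M T^-1], but m/v has dimensions [L^-1 M T], so the term m/v is dimensionally wrong for p.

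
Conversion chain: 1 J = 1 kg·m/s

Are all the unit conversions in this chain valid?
The chain is incorrect (it contains an error).

Incorrect: Joule is kg·m²/s², not kg·m/s (that is momentum)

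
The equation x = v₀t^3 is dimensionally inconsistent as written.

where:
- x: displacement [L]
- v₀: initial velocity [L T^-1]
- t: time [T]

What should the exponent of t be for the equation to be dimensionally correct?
The exponent of t should be 1: x = v₀t

The LHS x has dimensions [L]; t has dimensions [T].
As written, the RHS v₀t^3 (exponent 3 on t) has dimensions [L T^2], which does not match.
With exponent 1, the RHS v₀t has dimensions [L], matching the LHS.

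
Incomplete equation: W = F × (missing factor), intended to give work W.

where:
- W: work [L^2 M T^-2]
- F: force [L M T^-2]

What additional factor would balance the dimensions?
d (distance), dimensions [L]

W has dimensions [L^2 M T^-2] and F has dimensions [L M T^-2].
The missing factor must have dimensions [L^2 M T^-2] / [L M T^-2] = [L], i.e. distance (d).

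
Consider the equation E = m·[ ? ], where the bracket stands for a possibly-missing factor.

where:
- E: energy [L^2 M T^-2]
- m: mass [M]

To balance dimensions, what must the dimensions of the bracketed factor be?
[L^2 T^-2] — velocity squared (e.g. v²)

E has dimensions [L^2 M T^-2]; m has dimensions [M].
The bracketed factor must supply [L^2 M T^-2] / [M] = [L^2 T^-2].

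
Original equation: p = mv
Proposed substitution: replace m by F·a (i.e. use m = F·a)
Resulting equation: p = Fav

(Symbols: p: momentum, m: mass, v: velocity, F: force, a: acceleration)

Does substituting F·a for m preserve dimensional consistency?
No

[m] = [M] and [F·a] = [L^2 M T^-4]. These differ, so the substitution replaces a quantity by one of different dimensions and the result p = Fav has LHS [L M T^-1] vs RHS [L^3 M T^-5] — inconsistent.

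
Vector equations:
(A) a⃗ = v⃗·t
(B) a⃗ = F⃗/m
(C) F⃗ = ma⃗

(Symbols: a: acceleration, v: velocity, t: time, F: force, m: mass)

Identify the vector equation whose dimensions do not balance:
(A) a⃗ = v⃗·t

(A) a⃗ = v⃗·t: LHS [L T^-2], RHS [L] ✗ — acceleration is velocity per time; should be v⃗/t
(B) a⃗ = F⃗/m: LHS [L T^-2], RHS [L T^-2] ✓ — force (vector) divided by mass (scalar)
(C) F⃗ = ma⃗: LHS [L M T^-2], RHS [L M T^-2] ✓ — Force and acceleration are vectors, mass is a scalar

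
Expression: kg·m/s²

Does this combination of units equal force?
Yes

The expression kg·m/s² has dimensions [L M T^-2], which is exactly force [L M T^-2].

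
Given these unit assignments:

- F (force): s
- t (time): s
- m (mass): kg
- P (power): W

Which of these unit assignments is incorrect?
F

The variable F (force) should have units N, not s.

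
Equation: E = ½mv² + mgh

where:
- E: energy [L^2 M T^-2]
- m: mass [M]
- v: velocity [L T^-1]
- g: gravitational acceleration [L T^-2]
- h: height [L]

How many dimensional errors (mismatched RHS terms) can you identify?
0

LHS E: [L^2 M T^-2]
- ½mv²: [L^2 M T^-2] ✓
- mgh: [L^2 M T^-2] ✓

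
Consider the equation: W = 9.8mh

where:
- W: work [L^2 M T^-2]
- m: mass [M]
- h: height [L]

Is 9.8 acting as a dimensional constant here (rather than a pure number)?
Yes

W has dimensions [L^2 M T^-2], while mh alone has dimensions [L M]. For the equation to balance, the factor 9.8 must carry dimensions [L T^-2] — it is a dimensional constant (a numerical value of a physical quantity with its units suppressed), not a pure number.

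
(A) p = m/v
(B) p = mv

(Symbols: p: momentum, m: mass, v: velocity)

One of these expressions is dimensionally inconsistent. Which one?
(A)

(A) p = m/v: LHS [L M T^-1], RHS [L^-1 M T] ✗
(B) p = mv: LHS [L M T^-1], RHS [L M T^-1] ✓

Expression (A) p = m/v is dimensionally incorrect.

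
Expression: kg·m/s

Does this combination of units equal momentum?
Yes

The expression kg·m/s has dimensions [L M T^-1], which is exactly momentum [L M T^-1].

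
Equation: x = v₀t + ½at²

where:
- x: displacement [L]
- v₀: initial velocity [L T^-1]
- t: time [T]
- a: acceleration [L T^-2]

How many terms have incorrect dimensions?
0

LHS x: [L]
- v₀t: [L] ✓
- ½at²: [L] ✓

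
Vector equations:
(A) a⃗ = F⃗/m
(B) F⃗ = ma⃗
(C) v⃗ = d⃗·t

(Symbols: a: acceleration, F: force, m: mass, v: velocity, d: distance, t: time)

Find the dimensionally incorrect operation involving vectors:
(C) v⃗ = d⃗·t

(A) a⃗ = F⃗/m: LHS [L T^-2], RHS [L T^-2] ✓ — force (vector) divided by mass (scalar)
(B) F⃗ = ma⃗: LHS [L M T^-2], RHS [L M T^-2] ✓ — Force and acceleration are vectors, mass is a scalar
(C) v⃗ = d⃗·t: LHS [L T^-1], RHS [L T] ✗ — velocity is displacement per time; should be d⃗/t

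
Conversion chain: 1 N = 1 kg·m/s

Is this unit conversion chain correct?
The chain is incorrect (it contains an error).

Incorrect: Newton is kg·m/s², not kg·m/s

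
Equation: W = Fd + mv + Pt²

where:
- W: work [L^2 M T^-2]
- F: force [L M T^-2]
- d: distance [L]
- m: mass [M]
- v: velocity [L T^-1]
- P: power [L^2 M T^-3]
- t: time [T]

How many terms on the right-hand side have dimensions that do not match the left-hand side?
2

LHS W: [L^2 M T^-2]
- Fd: [L^2 M T^-2] ✓
- mv: [L M T^-1] ✗
- Pt²: [L^2 M T^-1] ✗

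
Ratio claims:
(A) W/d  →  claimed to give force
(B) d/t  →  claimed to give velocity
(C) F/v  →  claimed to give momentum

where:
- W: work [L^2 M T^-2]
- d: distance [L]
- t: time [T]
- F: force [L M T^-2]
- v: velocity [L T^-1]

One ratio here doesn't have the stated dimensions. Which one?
(C) F/v does not give momentum

(A) W/d: [L M T^-2] = force [L M T^-2] ✓
(B) d/t: [L T^-1] = velocity [L T^-1] ✓
(C) F/v: [M T^-1] ≠ momentum [L M T^-1] ✗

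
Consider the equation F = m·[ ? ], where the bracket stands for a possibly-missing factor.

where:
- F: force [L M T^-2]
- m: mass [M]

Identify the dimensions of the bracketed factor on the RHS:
[L T^-2] — acceleration (e.g. a)

F has dimensions [L M T^-2]; m has dimensions [M].
The bracketed factor must supply [L M T^-2] / [M] = [L T^-2].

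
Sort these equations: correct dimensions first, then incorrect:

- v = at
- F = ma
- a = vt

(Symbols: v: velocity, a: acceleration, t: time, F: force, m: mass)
Dimensionally correct: v = at, F = ma
Dimensionally incorrect: a = vt
Ordered (correct first, then incorrect): v = at, F = ma, a = vt

- v = at: LHS [L T^-1], RHS [L T^-1] → correct ✓
- F = ma: LHS [L M T^-2], RHS [L M T^-2] → correct ✓
- a = vt: LHS [L T^-2], RHS [L] → incorrect ✗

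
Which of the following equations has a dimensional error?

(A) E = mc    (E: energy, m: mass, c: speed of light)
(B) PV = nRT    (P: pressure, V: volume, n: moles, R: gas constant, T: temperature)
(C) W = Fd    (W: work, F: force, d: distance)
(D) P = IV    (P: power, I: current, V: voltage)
(A) E = mc

The equation (A) E = mc is dimensionally incorrect.

LHS (E): [L^2 M T^-2]
RHS (mc): [L M T^-1] ✗

The dimensions do not match. The other three equations balance.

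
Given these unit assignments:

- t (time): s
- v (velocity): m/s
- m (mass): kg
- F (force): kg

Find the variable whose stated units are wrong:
F

The variable F (force) should have units N, not kg.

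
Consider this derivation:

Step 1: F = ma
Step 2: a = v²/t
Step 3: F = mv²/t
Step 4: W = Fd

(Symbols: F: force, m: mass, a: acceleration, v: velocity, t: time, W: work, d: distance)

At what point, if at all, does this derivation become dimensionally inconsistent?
Step 2

Step 1: F = ma → LHS [L M T^-2], RHS [L M T^-2] ✓
Step 2: a = v²/t → LHS [L T^-2], RHS [L^2 T^-3] ✗

The first dimensional inconsistency appears in step 2: a = v²/t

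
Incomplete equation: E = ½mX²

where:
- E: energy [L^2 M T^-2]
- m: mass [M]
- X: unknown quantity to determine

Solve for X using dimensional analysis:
X = v (velocity), dimensions [L T^-1]

E has dimensions [L^2 M T^-2]; the rest of the RHS (½m) has dimensions [M].
So X² must have dimensions [L^2 T^-2], i.e. X has dimensions [L T^-1] — X = v (velocity).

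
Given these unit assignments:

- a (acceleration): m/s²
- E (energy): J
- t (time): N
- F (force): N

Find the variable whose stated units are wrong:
t

The variable t (time) should have units s, not N.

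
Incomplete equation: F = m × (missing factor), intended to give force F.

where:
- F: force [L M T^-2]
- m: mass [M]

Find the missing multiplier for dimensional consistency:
a (acceleration), dimensions [L T^-2]

F has dimensions [L M T^-2] and m has dimensions [M].
The missing factor must have dimensions [L M T^-2] / [M] = [L T^-2], i.e. acceleration (a).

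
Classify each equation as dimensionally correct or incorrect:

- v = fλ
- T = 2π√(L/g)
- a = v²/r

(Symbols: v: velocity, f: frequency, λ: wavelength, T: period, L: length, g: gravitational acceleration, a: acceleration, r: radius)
Dimensionally correct: v = fλ, T = 2π√(L/g), a = v²/r
Dimensionally incorrect: none
Ordered (correct first, then incorrect): v = fλ, T = 2π√(L/g), a = v²/r

- v = fλ: LHS [L T^-1], RHS [L T^-1] → correct ✓
- T = 2π√(L/g): LHS [T], RHS [T] → correct ✓
- a = v²/r: LHS [L T^-2], RHS [L T^-2] → correct ✓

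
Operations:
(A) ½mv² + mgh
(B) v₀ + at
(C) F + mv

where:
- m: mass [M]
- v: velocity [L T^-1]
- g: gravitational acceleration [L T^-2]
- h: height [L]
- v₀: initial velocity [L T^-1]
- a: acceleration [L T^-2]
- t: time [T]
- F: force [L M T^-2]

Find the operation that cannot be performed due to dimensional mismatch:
(C) F + mv

(A) ½mv² + mgh: ½mv² [L^2 M T^-2] and mgh [L^2 M T^-2] — same dimensions ✓
(B) v₀ + at: v₀ [L T^-1] and at [L T^-1] — same dimensions ✓
(C) F + mv: F [L M T^-2] and mv [L M T^-1] — different dimensions cannot be added/subtracted ✗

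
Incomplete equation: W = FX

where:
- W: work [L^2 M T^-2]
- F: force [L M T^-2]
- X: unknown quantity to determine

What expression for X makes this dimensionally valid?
X = d (distance), dimensions [L]

W has dimensions [L^2 M T^-2]; the rest of the RHS (F) has dimensions [L M T^-2].
So X must have dimensions [L] — X = d (distance).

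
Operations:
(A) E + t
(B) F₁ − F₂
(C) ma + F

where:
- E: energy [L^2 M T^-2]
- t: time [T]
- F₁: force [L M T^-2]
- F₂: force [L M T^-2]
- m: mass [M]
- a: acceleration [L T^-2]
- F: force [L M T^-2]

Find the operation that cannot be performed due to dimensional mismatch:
(A) E + t

(A) E + t: E [L^2 M T^-2] and t [T] — different dimensions cannot be added/subtracted ✗
(B) F₁ − F₂: F₁ [L M T^-2] and F₂ [L M T^-2] — same dimensions ✓
(C) ma + F: ma [L M T^-2] and F [L M T^-2] — same dimensions ✓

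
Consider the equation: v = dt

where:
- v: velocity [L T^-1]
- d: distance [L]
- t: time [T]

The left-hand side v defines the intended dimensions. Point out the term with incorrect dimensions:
The right-hand side term dt

v has dimensions [L T^-1], but dt has dimensions [L T], so the term dt is dimensionally wrong for v.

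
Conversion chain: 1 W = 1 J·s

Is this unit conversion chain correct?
The chain is incorrect (it contains an error).

Incorrect: Watt is J/s, not J·s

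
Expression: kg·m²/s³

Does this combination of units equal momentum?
No

The expression kg·m²/s³ has dimensions [L^2 M T^-3], but momentum has dimensions [L M T^-1].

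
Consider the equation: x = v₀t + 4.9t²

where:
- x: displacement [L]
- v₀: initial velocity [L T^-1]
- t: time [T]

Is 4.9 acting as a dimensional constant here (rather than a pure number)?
Yes

x has dimensions [L], while t² alone has dimensions [T^2]. For the equation to balance, the factor 4.9 must carry dimensions [L T^-2] — it is a dimensional constant (a numerical value of a physical quantity with its units suppressed), not a pure number.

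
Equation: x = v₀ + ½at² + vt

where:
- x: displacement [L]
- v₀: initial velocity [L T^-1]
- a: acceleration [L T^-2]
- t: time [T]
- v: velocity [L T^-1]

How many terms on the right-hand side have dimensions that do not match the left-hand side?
1

LHS x: [L]
- v₀: [L T^-1] ✗
- ½at²: [L] ✓
- vt: [L] ✓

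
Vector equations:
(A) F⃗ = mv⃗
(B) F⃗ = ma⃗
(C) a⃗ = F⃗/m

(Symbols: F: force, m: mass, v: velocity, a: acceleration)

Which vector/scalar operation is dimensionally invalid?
(A) F⃗ = mv⃗

(A) F⃗ = mv⃗: LHS [L M T^-2], RHS [L M T^-1] ✗ — mass times velocity is momentum, not force; should be ma⃗
(B) F⃗ = ma⃗: LHS [L M T^-2], RHS [L M T^-2] ✓ — Force and acceleration are vectors, mass is a scalar
(C) a⃗ = F⃗/m: LHS [L T^-2], RHS [L T^-2] ✓ — force (vector) divided by mass (scalar)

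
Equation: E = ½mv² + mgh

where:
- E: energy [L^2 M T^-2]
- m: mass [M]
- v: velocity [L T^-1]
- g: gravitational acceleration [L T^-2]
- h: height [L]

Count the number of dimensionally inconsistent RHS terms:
0

LHS E: [L^2 M T^-2]
- ½mv²: [L^2 M T^-2] ✓
- mgh: [L^2 M T^-2] ✓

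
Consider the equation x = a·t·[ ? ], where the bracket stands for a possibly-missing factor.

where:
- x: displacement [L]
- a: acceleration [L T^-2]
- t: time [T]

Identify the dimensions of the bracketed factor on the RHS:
[T] — time (e.g. t)

x has dimensions [L]; a·t has dimensions [L T^-1].
The bracketed factor must supply [L] / [L T^-1] = [T].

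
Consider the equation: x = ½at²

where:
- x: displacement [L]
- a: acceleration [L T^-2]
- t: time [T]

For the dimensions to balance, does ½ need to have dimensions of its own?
No

x has dimensions [L] and at² already has dimensions [L], so the equation balances without ½ contributing any dimensions. ½ is a pure (dimensionless) number; changing or removing it would not affect dimensional consistency.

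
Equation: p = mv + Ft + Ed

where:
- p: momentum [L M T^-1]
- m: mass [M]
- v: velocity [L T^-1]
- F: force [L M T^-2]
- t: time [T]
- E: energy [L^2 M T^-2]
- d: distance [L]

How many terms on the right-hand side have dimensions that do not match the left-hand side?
1

LHS p: [L M T^-1]
- mv: [L M T^-1] ✓
- Ft: [L M T^-1] ✓
- Ed: [L^3 M T^-2] ✗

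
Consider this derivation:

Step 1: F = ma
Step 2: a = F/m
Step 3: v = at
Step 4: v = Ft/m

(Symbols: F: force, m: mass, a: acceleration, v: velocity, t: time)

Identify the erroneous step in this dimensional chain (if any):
No step introduces an error — all steps are dimensionally consistent.

Step 1: F = ma → LHS [L M T^-2], RHS [L M T^-2] ✓
Step 2: a = F/m → LHS [L T^-2], RHS [L T^-2] ✓
Step 3: v = at → LHS [L T^-1], RHS [L T^-1] ✓
Step 4: v = Ft/m → LHS [L T^-1], RHS [L T^-1] ✓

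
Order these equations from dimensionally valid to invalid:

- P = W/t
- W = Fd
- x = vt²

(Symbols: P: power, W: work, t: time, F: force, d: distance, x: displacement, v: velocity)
Dimensionally correct: P = W/t, W = Fd
Dimensionally incorrect: x = vt²
Ordered (correct first, then incorrect): P = W/t, W = Fd, x = vt²

- P = W/t: LHS [L^2 M T^-3], RHS [L^2 M T^-3] → correct ✓
- W = Fd: LHS [L^2 M T^-2], RHS [L^2 M T^-2] → correct ✓
- x = vt²: LHS [L], RHS [L T] → incorrect ✗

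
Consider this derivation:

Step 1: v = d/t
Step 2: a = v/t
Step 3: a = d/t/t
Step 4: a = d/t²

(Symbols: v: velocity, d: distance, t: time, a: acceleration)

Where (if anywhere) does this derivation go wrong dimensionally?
No step introduces an error — all steps are dimensionally consistent.

Step 1: v = d/t → LHS [L T^-1], RHS [L T^-1] ✓
Step 2: a = v/t → LHS [L T^-2], RHS [L T^-2] ✓
Step 3: a = d/t/t → LHS [L T^-2], RHS [L T^-2] ✓
Step 4: a = d/t² → LHS [L T^-2], RHS [L T^-2] ✓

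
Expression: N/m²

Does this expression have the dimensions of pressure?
Yes

The expression N/m² has dimensions [L^-1 M T^-2], which is exactly pressure [L^-1 M T^-2].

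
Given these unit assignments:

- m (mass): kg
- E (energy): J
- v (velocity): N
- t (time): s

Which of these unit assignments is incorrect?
v

The variable v (velocity) should have units m/s, not N.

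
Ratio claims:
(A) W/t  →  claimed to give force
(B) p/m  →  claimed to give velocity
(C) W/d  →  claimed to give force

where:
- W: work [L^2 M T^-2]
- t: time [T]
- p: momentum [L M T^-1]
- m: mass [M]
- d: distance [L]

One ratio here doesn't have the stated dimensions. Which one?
(A) W/t does not give force

(A) W/t: [L^2 M T^-3] ≠ force [L M T^-2] ✗
(B) p/m: [L T^-1] = velocity [L T^-1] ✓
(C) W/d: [L M T^-2] = force [L M T^-2] ✓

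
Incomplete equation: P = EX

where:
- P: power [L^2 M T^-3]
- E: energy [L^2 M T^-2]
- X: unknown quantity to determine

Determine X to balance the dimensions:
X = f (inverse time / frequency (1/t)), dimensions [T^-1]

P has dimensions [L^2 M T^-3]; the rest of the RHS (E) has dimensions [L^2 M T^-2].
So X must have dimensions [T^-1] — X = f (inverse time / frequency (1/t)).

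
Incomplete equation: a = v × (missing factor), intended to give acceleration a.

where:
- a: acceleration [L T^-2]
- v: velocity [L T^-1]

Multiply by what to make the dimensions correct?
1/t (inverse time), dimensions [T^-1]

a has dimensions [L T^-2] and v has dimensions [L T^-1].
The missing factor must have dimensions [L T^-2] / [L T^-1] = [T^-1], i.e. inverse time (1/t).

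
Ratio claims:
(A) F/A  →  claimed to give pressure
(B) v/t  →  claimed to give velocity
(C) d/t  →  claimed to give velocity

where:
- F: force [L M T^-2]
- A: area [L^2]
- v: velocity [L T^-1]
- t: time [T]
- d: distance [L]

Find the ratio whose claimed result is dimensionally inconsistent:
(B) v/t does not give velocity

(A) F/A: [L^-1 M T^-2] = pressure [L^-1 M T^-2] ✓
(B) v/t: [L T^-2] ≠ velocity [L T^-1] ✗
(C) d/t: [L T^-1] = velocity [L T^-1] ✓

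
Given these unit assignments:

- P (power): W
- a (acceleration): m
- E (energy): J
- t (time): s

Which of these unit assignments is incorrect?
a

The variable a (acceleration) should have units m/s², not m.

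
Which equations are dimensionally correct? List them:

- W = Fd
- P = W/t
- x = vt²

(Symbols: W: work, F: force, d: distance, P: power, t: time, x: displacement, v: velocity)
Dimensionally correct: W = Fd, P = W/t
Dimensionally incorrect: x = vt²
Ordered (correct first, then incorrect): W = Fd, P = W/t, x = vt²

- W = Fd: LHS [L^2 M T^-2], RHS [L^2 M T^-2] → correct ✓
- P = W/t: LHS [L^2 M T^-3], RHS [L^2 M T^-3] → correct ✓
- x = vt²: LHS [L], RHS [L T] → incorrect ✗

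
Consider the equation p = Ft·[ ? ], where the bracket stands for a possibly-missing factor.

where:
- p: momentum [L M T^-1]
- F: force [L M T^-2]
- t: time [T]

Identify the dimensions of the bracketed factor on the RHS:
Nothing is missing — the bracketed factor must be dimensionless.

p has dimensions [L M T^-1] and Ft already has dimensions [L M T^-1], so p = Ft is dimensionally complete.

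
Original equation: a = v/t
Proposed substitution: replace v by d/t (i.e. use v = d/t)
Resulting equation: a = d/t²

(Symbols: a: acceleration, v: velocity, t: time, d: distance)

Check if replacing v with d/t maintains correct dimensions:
Yes

[v] = [L T^-1] and [d/t] = [L T^-1]. These match, so the substitution replaces a quantity by one of the same dimensions and the result a = d/t² has LHS [L T^-2] vs RHS [L T^-2] — still consistent.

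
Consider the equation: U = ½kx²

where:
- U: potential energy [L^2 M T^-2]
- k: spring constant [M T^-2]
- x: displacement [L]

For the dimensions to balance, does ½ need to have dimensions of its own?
No

U has dimensions [L^2 M T^-2] and kx² already has dimensions [L^2 M T^-2], so the equation balances without ½ contributing any dimensions. ½ is a pure (dimensionless) number; changing or removing it would not affect dimensional consistency.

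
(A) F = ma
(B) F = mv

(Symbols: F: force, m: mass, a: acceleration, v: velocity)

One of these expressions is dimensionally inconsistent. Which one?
(B)

(A) F = ma: LHS [L M T^-2], RHS [L M T^-2] ✓
(B) F = mv: LHS [L M T^-2], RHS [L M T^-1] ✗

Expression (B) F = mv is dimensionally incorrect.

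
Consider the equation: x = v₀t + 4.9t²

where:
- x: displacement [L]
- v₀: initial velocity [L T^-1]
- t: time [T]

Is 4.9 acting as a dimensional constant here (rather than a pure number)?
Yes

x has dimensions [L], while t² alone has dimensions [T^2]. For the equation to balance, the factor 4.9 must carry dimensions [L T^-2] — it is a dimensional constant (a numerical value of a physical quantity with its units suppressed), not a pure number.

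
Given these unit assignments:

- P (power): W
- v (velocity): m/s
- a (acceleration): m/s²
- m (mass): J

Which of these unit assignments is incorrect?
m

The variable m (mass) should have units kg, not J.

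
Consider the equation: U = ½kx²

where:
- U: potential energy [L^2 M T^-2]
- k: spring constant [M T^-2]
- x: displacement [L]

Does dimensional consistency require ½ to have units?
No

U has dimensions [L^2 M T^-2] and kx² already has dimensions [L^2 M T^-2], so the equation balances without ½ contributing any dimensions. ½ is a pure (dimensionless) number; changing or removing it would not affect dimensional consistency.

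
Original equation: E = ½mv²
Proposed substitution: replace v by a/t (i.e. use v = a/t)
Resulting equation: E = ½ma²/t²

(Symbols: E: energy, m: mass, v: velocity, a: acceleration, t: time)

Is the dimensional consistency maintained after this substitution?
No

[v] = [L T^-1] and [a/t] = [L T^-3]. These differ, so the substitution replaces a quantity by one of different dimensions and the result E = ½ma²/t² has LHS [L^2 M T^-2] vs RHS [L^2 M T^-6] — inconsistent.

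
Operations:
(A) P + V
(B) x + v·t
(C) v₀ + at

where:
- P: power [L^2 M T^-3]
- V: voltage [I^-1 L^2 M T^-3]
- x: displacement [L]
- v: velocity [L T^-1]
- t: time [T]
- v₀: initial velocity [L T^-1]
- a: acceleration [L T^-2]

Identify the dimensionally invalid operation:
(A) P + V

(A) P + V: P [L^2 M T^-3] and V [I^-1 L^2 M T^-3] — different dimensions cannot be added/subtracted ✗
(B) x + v·t: x [L] and v·t [L] — same dimensions ✓
(C) v₀ + at: v₀ [L T^-1] and at [L T^-1] — same dimensions ✓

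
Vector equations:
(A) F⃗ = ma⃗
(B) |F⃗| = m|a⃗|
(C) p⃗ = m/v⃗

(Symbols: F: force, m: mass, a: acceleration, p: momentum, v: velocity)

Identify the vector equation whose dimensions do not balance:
(C) p⃗ = m/v⃗

(A) F⃗ = ma⃗: LHS [L M T^-2], RHS [L M T^-2] ✓ — Force and acceleration are vectors, mass is a scalar
(B) |F⃗| = m|a⃗|: LHS [L M T^-2], RHS [L M T^-2] ✓ — magnitudes of vectors are scalars
(C) p⃗ = m/v⃗: LHS [L M T^-1], RHS [L^-1 M T] ✗ — momentum is mass times velocity; should be mv⃗ (and division by a vector is undefined)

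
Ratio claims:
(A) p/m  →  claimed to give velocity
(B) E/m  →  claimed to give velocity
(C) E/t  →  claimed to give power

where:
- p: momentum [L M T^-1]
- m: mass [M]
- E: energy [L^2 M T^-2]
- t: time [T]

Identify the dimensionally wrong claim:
(B) E/m does not give velocity

(A) p/m: [L T^-1] = velocity [L T^-1] ✓
(B) E/m: [L^2 T^-2] ≠ velocity [L T^-1] ✗
(C) E/t: [L^2 M T^-3] = power [L^2 M T^-3] ✓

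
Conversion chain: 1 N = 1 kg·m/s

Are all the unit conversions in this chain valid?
The chain is incorrect (it contains an error).

Incorrect: Newton is kg·m/s², not kg·m/s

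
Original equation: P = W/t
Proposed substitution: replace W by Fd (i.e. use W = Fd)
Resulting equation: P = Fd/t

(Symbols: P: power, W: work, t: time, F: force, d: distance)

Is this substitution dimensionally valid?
Yes

[W] = [L^2 M T^-2] and [Fd] = [L^2 M T^-2]. These match, so the substitution replaces a quantity by one of the same dimensions and the result P = Fd/t has LHS [L^2 M T^-3] vs RHS [L^2 M T^-3] — still consistent.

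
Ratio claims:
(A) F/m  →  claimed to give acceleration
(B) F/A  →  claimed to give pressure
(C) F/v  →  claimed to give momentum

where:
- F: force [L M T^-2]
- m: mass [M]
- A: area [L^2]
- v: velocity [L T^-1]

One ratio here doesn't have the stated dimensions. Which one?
(C) F/v does not give momentum

(A) F/m: [L T^-2] = acceleration [L T^-2] ✓
(B) F/A: [L^-1 M T^-2] = pressure [L^-1 M T^-2] ✓
(C) F/v: [M T^-1] ≠ momentum [L M T^-1] ✗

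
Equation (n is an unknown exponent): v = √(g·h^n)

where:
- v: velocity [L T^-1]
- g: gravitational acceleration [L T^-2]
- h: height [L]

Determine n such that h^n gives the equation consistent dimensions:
n = 1

v has dimensions [L T^-1]; h has dimensions [L].
With n = 1: √(g·h^1) has dimensions [L T^-1], matching the LHS ✓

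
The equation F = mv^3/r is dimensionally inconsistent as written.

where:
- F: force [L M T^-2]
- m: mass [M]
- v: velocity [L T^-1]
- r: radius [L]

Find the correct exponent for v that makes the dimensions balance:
The exponent of v should be 2: F = mv^2/r

The LHS F has dimensions [L M T^-2]; v has dimensions [L T^-1].
As written, the RHS mv^3/r (exponent 3 on v) has dimensions [L^2 M T^-3], which does not match.
With exponent 2, the RHS mv^2/r has dimensions [L M T^-2], matching the LHS.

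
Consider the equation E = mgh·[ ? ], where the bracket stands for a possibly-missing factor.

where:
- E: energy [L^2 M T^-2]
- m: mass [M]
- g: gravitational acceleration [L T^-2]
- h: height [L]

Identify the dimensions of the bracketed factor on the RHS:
Nothing is missing — the bracketed factor must be dimensionless.

E has dimensions [L^2 M T^-2] and mgh already has dimensions [L^2 M T^-2], so E = mgh is dimensionally complete.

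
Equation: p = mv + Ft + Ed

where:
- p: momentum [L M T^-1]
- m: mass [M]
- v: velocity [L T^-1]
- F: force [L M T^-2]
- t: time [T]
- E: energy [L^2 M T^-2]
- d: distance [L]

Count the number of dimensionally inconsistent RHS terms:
1

LHS p: [L M T^-1]
- mv: [L M T^-1] ✓
- Ft: [L M T^-1] ✓
- Ed: [L^3 M T^-2] ✗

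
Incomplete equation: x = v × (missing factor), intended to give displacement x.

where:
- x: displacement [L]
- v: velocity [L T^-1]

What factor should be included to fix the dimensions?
t (time), dimensions [T]

x has dimensions [L] and v has dimensions [L T^-1].
The missing factor must have dimensions [L] / [L T^-1] = [T], i.e. time (t).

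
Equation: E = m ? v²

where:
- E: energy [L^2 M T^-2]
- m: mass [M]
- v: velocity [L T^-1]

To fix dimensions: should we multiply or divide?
multiplication (×): E = m × v²

E [L^2 M T^-2]; m [M]; v² [L^2 T^-2].
m × v² → [L^2 M T^-2] ✓
m ÷ v² → [L^-2 M T^2] ✗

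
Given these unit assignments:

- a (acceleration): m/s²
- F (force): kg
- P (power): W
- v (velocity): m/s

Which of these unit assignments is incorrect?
F

The variable F (force) should have units N, not kg.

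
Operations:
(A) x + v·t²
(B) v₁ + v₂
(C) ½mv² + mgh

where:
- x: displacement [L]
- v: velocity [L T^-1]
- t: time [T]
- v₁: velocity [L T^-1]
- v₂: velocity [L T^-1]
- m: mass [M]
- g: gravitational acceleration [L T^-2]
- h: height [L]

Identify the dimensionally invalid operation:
(A) x + v·t²

(A) x + v·t²: x [L] and v·t² [L T] — different dimensions cannot be added/subtracted ✗
(B) v₁ + v₂: v₁ [L T^-1] and v₂ [L T^-1] — same dimensions ✓
(C) ½mv² + mgh: ½mv² [L^2 M T^-2] and mgh [L^2 M T^-2] — same dimensions ✓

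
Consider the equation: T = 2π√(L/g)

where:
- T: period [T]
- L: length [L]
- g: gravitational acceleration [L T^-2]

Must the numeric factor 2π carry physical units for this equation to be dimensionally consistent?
No

T has dimensions [T] and √(L/g) already has dimensions [T], so the equation balances without 2π contributing any dimensions. 2π is a pure (dimensionless) number; changing or removing it would not affect dimensional consistency.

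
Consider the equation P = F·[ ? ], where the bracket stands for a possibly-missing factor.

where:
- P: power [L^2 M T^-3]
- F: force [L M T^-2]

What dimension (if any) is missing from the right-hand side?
[L T^-1] — velocity (e.g. v)

P has dimensions [L^2 M T^-3]; F has dimensions [L M T^-2].
The bracketed factor must supply [L^2 M T^-3] / [L M T^-2] = [L T^-1].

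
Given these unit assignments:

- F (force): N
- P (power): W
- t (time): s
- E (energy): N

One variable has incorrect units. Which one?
E

The variable E (energy) should have units J, not N.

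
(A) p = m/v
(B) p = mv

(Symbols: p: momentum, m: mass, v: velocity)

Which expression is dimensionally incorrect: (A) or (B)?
(A)

(A) p = m/v: LHS [L M T^-1], RHS [L^-1 M T] ✗
(B) p = mv: LHS [L M T^-1], RHS [L M T^-1] ✓

Expression (A) p = m/v is dimensionally incorrect.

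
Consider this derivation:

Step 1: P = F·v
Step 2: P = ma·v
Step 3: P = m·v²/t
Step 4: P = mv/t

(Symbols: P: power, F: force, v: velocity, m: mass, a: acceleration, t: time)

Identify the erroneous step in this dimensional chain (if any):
Step 4

Step 1: P = F·v → LHS [L^2 M T^-3], RHS [L^2 M T^-3] ✓
Step 2: P = ma·v → LHS [L^2 M T^-3], RHS [L^2 M T^-3] ✓
Step 3: P = m·v²/t → LHS [L^2 M T^-3], RHS [L^2 M T^-3] ✓
Step 4: P = mv/t → LHS [L^2 M T^-3], RHS [L M T^-2] ✗

The first dimensional inconsistency appears in step 4: P = mv/t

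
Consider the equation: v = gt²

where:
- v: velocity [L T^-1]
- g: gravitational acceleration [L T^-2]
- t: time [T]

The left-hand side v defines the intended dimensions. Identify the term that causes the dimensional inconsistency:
The right-hand side term gt²

v has dimensions [L T^-1], but gt² has dimensions [L], so the term gt² is dimensionally wrong for v.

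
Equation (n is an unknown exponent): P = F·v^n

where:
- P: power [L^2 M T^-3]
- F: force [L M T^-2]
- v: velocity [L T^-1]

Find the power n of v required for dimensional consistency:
n = 1

P has dimensions [L^2 M T^-3]; v has dimensions [L T^-1].
The rest of the RHS has dimensions [L M T^-2], so v^n must supply [L T^-1].
With n = 1: F·v^1 has dimensions [L^2 M T^-3], matching the LHS ✓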